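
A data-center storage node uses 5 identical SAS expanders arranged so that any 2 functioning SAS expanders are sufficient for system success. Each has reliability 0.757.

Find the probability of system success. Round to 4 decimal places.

0.9860

R = Σ_{i=2}^{5} C(5,i) p^i (1−p)^{5−i} with p = 0.757
C(5,2)·0.757^2·0.243^3 = 0.082226
C(5,3)·0.757^3·0.243^2 = 0.256153
C(5,4)·0.757^4·0.243^1 = 0.398988
C(5,5)·0.757^5·0.243^0 = 0.248588
Sum = 0.9860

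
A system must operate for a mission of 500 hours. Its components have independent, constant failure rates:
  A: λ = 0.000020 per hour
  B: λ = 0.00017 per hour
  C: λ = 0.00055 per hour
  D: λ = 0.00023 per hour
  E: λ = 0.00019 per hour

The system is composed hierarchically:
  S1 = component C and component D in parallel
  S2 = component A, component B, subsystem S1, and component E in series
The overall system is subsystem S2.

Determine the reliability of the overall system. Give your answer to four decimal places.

R(A) = exp(−0.000020 × 500) = 0.990050
R(B) = exp(−0.00017 × 500) = 0.918512
R(C) = exp(−0.00055 × 500) = 0.759572
R(D) = exp(−0.00023 × 500) = 0.891366
R(E) = exp(−0.00019 × 500) = 0.909373
Parallel (C and D): 1 − (1 − 0.759572)(1 − 0.891366) = 0.973881
Series (A, B, [0.973881], and E): 0.990050 × 0.918512 × 0.973881 × 0.909373 = 0.8054

0.8054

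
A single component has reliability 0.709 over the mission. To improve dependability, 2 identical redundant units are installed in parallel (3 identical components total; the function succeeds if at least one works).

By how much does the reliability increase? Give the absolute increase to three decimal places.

0.266

R_before = 0.709
R_after = 1 − (1 − 0.709)^3 = 0.975
ΔR = 0.975 − 0.709 = 0.266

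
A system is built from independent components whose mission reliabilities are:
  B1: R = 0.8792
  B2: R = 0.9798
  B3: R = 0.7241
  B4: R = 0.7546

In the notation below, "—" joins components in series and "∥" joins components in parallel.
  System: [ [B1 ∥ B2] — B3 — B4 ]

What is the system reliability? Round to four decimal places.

Parallel (B1 and B2): 1 − (1 − 0.879200)(1 − 0.979800) = 0.997560
Series ([0.997560], B3, and B4): 0.997560 × 0.724100 × 0.754600 = 0.5451

0.5451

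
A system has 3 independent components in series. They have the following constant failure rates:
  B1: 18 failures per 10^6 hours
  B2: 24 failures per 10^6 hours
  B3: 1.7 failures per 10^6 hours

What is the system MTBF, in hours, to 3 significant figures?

Series of exponential components: λ_sys = Σ λ_i
λ_sys = 0.000018 + 0.000024 + 0.0000017 = 4.3700e-05 /h
MTBF = 1 / λ_sys = 22900 h

22900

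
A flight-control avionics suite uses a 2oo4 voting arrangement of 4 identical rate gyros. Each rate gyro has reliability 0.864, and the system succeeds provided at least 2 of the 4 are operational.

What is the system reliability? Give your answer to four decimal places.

0.9910

R = Σ_{i=2}^{4} C(4,i) p^i (1−p)^{4−i} with p = 0.864
C(4,2)·0.864^2·0.136^2 = 0.082843
C(4,3)·0.864^3·0.136^1 = 0.350865
C(4,4)·0.864^4·0.136^0 = 0.557256
Sum = 0.9910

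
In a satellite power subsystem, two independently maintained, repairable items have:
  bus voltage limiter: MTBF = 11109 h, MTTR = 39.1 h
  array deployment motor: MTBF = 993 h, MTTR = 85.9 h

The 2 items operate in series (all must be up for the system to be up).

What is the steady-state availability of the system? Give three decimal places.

A(bus voltage limiter) = MTBF/(MTBF+MTTR) = 11109/(11109+39.1) = 0.996493
A(array deployment motor) = MTBF/(MTBF+MTTR) = 993/(993+85.9) = 0.920382
Series availability: 0.996493 × 0.920382 = 0.917

0.917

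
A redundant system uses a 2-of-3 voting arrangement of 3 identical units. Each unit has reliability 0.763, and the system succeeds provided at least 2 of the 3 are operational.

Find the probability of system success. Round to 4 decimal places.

R = Σ_{i=2}^{3} C(3,i) p^i (1−p)^{3−i} with p = 0.763
C(3,2)·0.763^2·0.237^1 = 0.413922
C(3,3)·0.763^3·0.237^0 = 0.444195
Sum = 0.8581

0.8581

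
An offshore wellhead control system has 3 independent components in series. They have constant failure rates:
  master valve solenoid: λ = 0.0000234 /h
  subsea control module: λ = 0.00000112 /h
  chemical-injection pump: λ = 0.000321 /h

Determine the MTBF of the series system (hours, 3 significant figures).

Series of exponential components: λ_sys = Σ λ_i
λ_sys = 0.0000234 + 0.00000112 + 0.000321 = 3.4552e-04 /h
MTBF = 1 / λ_sys = 2890 h

2890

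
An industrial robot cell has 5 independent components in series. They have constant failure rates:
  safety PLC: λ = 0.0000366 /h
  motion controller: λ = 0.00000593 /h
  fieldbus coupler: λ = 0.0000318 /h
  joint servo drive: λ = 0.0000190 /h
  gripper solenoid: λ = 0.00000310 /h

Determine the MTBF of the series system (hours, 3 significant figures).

Series of exponential components: λ_sys = Σ λ_i
λ_sys = 0.0000366 + 0.00000593 + 0.0000318 + 0.0000190 + 0.00000310 = 9.6430e-05 /h
MTBF = 1 / λ_sys = 10400 h

10400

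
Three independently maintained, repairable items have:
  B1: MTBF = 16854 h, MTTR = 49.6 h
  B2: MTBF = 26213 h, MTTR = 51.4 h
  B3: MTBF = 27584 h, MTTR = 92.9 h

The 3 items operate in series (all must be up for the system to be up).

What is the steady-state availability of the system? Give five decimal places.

A(B1) = MTBF/(MTBF+MTTR) = 16854/(16854+49.6) = 0.997066
A(B2) = MTBF/(MTBF+MTTR) = 26213/(26213+51.4) = 0.998043
A(B3) = MTBF/(MTBF+MTTR) = 27584/(27584+92.9) = 0.996643
Series availability: 0.997066 × 0.998043 × 0.996643 = 0.99177

0.99177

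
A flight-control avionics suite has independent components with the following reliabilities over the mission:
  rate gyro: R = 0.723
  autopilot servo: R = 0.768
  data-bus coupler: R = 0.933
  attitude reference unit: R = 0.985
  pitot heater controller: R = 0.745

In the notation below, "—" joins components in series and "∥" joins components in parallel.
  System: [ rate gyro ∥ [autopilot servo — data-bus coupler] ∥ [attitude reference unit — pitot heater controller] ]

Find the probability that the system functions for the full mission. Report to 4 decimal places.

0.9791

Series (autopilot servo and data-bus coupler): 0.768000 × 0.933000 = 0.716544
Series (attitude reference unit and pitot heater controller): 0.985000 × 0.745000 = 0.733825
Parallel (rate gyro, [0.716544], and [0.733825]): 1 − (1 − 0.723000)(1 − 0.716544)(1 − 0.733825) = 0.9791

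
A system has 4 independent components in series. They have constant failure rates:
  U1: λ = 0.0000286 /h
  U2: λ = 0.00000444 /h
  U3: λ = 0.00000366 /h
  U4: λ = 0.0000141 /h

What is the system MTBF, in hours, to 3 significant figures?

Series of exponential components: λ_sys = Σ λ_i
λ_sys = 0.0000286 + 0.00000444 + 0.00000366 + 0.0000141 = 5.0800e-05 /h
MTBF = 1 / λ_sys = 19700 h

19700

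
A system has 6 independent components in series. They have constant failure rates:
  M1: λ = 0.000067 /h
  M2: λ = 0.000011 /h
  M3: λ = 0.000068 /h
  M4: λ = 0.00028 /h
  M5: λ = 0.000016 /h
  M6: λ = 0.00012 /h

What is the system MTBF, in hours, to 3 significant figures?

Series of exponential components: λ_sys = Σ λ_i
λ_sys = 0.000067 + 0.000011 + 0.000068 + 0.00028 + 0.000016 + 0.00012 = 5.6200e-04 /h
MTBF = 1 / λ_sys = 1780 h

1780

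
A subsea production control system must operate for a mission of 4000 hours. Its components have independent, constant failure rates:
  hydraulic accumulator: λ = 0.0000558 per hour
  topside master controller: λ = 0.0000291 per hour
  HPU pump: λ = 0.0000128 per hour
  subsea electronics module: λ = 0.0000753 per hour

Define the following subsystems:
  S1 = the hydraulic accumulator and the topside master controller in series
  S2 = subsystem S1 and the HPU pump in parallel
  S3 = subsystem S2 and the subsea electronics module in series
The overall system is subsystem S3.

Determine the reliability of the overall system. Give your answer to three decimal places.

R(hydraulic accumulator) = exp(−0.0000558 × 4000) = 0.79995
R(topside master controller) = exp(−0.0000291 × 4000) = 0.89012
R(HPU pump) = exp(−0.0000128 × 4000) = 0.95009
R(subsea electronics module) = exp(−0.0000753 × 4000) = 0.73993
Series (hydraulic accumulator and topside master controller): 0.79995 × 0.89012 = 0.71205
Parallel ([0.71205] and HPU pump): 1 − (1 − 0.71205)(1 − 0.95009) = 0.98563
Series ([0.98563] and subsea electronics module): 0.98563 × 0.73993 = 0.729

0.729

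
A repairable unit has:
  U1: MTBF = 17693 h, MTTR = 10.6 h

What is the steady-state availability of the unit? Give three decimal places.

A(U1) = MTBF/(MTBF+MTTR) = 17693/(17693+10.6) = 0.999

0.999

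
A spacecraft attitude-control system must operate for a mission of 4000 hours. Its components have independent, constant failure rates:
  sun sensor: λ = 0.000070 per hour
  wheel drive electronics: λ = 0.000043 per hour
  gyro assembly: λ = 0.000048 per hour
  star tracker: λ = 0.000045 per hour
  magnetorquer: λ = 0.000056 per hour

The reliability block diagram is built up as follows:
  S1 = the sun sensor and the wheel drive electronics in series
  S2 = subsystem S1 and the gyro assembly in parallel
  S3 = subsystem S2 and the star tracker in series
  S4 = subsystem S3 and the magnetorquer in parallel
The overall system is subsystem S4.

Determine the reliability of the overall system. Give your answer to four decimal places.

R(sun sensor) = exp(−0.000070 × 4000) = 0.755784
R(wheel drive electronics) = exp(−0.000043 × 4000) = 0.841979
R(gyro assembly) = exp(−0.000048 × 4000) = 0.825307
R(star tracker) = exp(−0.000045 × 4000) = 0.835270
R(magnetorquer) = exp(−0.000056 × 4000) = 0.799315
Series (sun sensor and wheel drive electronics): 0.755784 × 0.841979 = 0.636354
Parallel ([0.636354] and gyro assembly): 1 − (1 − 0.636354)(1 − 0.825307) = 0.936474
Series ([0.936474] and star tracker): 0.936474 × 0.835270 = 0.782209
Parallel ([0.782209] and magnetorquer): 1 − (1 − 0.782209)(1 − 0.799315) = 0.9563

0.9563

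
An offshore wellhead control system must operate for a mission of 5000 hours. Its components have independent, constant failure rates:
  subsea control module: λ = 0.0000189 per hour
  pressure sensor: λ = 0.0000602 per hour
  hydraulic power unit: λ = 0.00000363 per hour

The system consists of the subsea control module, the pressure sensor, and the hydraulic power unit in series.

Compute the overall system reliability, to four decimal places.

0.6612

R(subsea control module) = exp(−0.0000189 × 5000) = 0.909828
R(pressure sensor) = exp(−0.0000602 × 5000) = 0.740078
R(hydraulic power unit) = exp(−0.00000363 × 5000) = 0.982014
Series (subsea control module, pressure sensor, and hydraulic power unit): 0.909828 × 0.740078 × 0.982014 = 0.6612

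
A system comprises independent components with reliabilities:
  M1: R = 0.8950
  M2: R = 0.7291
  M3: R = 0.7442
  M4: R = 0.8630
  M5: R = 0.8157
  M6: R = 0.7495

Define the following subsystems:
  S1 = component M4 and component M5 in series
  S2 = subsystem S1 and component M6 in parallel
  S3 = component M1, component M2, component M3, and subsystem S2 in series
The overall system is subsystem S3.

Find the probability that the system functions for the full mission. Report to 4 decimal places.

Series (M4 and M5): 0.863000 × 0.815700 = 0.703949
Parallel ([0.703949] and M6): 1 − (1 − 0.703949)(1 − 0.749500) = 0.925839
Series (M1, M2, M3, and [0.925839]): 0.895000 × 0.729100 × 0.744200 × 0.925839 = 0.4496

0.4496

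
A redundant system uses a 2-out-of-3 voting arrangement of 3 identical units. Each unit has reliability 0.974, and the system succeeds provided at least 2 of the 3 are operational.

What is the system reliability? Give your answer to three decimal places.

0.998

R = Σ_{i=2}^{3} C(3,i) p^i (1−p)^{3−i} with p = 0.974
C(3,2)·0.974^2·0.026^1 = 0.07400
C(3,3)·0.974^3·0.026^0 = 0.92401
Sum = 0.998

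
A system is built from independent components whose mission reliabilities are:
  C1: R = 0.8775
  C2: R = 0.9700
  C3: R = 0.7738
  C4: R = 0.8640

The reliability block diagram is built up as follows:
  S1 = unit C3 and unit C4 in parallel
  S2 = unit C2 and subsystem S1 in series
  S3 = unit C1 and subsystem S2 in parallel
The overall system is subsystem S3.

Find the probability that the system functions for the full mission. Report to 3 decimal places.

0.993

Parallel (C3 and C4): 1 − (1 − 0.77380)(1 − 0.86400) = 0.96924
Series (C2 and [0.96924]): 0.97000 × 0.96924 = 0.94016
Parallel (C1 and [0.94016]): 1 − (1 − 0.87750)(1 − 0.94016) = 0.993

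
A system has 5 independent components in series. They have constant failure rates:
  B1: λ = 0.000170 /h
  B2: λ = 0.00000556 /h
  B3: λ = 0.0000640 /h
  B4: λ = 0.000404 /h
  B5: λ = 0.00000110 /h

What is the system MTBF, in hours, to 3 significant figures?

1550

Series of exponential components: λ_sys = Σ λ_i
λ_sys = 0.000170 + 0.00000556 + 0.0000640 + 0.000404 + 0.00000110 = 6.4466e-04 /h
MTBF = 1 / λ_sys = 1550 h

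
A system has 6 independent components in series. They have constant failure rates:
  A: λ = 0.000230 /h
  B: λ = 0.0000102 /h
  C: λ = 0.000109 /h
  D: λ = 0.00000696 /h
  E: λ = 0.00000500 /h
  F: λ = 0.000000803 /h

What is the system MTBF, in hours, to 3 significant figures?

2760

Series of exponential components: λ_sys = Σ λ_i
λ_sys = 0.000230 + 0.0000102 + 0.000109 + 0.00000696 + 0.00000500 + 0.000000803 = 3.6196e-04 /h
MTBF = 1 / λ_sys = 2760 h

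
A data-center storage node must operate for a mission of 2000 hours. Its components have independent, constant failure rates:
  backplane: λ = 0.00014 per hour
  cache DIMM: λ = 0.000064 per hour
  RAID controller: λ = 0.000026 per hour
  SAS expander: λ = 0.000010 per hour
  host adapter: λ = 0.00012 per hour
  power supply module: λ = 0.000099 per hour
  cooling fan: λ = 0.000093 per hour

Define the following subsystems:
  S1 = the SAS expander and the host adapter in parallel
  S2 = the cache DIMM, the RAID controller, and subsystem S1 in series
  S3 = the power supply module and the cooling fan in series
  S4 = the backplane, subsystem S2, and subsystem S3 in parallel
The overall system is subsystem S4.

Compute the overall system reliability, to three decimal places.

0.987

R(backplane) = exp(−0.00014 × 2000) = 0.75578
R(cache DIMM) = exp(−0.000064 × 2000) = 0.87985
R(RAID controller) = exp(−0.000026 × 2000) = 0.94933
R(SAS expander) = exp(−0.000010 × 2000) = 0.98020
R(host adapter) = exp(−0.00012 × 2000) = 0.78663
R(power supply module) = exp(−0.000099 × 2000) = 0.82037
R(cooling fan) = exp(−0.000093 × 2000) = 0.83027
Parallel (SAS expander and host adapter): 1 − (1 − 0.98020)(1 − 0.78663) = 0.99578
Series (cache DIMM, RAID controller, and [0.99578]): 0.87985 × 0.94933 × 0.99578 = 0.83174
Series (power supply module and cooling fan): 0.82037 × 0.83027 = 0.68113
Parallel (backplane, [0.83174], and [0.68113]): 1 − (1 − 0.75578)(1 − 0.83174)(1 − 0.68113) = 0.987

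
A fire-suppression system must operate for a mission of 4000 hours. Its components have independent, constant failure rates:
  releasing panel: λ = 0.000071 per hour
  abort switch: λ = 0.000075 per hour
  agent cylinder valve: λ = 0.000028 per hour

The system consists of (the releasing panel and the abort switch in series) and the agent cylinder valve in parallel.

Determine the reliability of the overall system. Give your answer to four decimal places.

0.9531

R(releasing panel) = exp(−0.000071 × 4000) = 0.752767
R(abort switch) = exp(−0.000075 × 4000) = 0.740818
R(agent cylinder valve) = exp(−0.000028 × 4000) = 0.894044
Series (releasing panel and abort switch): 0.752767 × 0.740818 = 0.557663
Parallel ([0.557663] and agent cylinder valve): 1 − (1 − 0.557663)(1 − 0.894044) = 0.9531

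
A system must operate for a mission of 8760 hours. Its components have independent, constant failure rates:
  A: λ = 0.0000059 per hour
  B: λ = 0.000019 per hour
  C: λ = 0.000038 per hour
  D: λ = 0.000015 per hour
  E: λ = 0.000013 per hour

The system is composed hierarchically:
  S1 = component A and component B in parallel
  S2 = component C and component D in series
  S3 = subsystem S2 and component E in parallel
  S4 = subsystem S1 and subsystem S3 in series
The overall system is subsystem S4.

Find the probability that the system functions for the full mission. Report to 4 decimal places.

R(A) = exp(−0.0000059 × 8760) = 0.949629
R(B) = exp(−0.000019 × 8760) = 0.846674
R(C) = exp(−0.000038 × 8760) = 0.716856
R(D) = exp(−0.000015 × 8760) = 0.876867
R(E) = exp(−0.000013 × 8760) = 0.892365
Parallel (A and B): 1 − (1 − 0.949629)(1 − 0.846674) = 0.992277
Series (C and D): 0.716856 × 0.876867 = 0.628587
Parallel ([0.628587] and E): 1 − (1 − 0.628587)(1 − 0.892365) = 0.960023
Series ([0.992277] and [0.960023]): 0.992277 × 0.960023 = 0.9526

0.9526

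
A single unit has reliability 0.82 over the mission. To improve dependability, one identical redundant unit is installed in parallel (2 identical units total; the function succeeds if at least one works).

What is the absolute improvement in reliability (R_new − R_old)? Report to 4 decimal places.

0.1476

R_before = 0.82
R_after = 1 − (1 − 0.82)^2 = 0.9676
ΔR = 0.9676 − 0.82 = 0.1476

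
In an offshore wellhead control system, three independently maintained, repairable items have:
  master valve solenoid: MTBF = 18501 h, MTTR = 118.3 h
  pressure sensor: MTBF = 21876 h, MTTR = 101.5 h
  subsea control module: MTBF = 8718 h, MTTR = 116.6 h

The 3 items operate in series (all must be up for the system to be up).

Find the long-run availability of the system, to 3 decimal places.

0.976

A(master valve solenoid) = MTBF/(MTBF+MTTR) = 18501/(18501+118.3) = 0.993646
A(pressure sensor) = MTBF/(MTBF+MTTR) = 21876/(21876+101.5) = 0.995382
A(subsea control module) = MTBF/(MTBF+MTTR) = 8718/(8718+116.6) = 0.986802
Series availability: 0.993646 × 0.995382 × 0.986802 = 0.976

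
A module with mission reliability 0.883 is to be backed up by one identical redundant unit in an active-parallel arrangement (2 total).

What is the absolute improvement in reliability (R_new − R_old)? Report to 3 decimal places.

0.103

R_before = 0.883
R_after = 1 − (1 − 0.883)^2 = 0.986
ΔR = 0.986 − 0.883 = 0.103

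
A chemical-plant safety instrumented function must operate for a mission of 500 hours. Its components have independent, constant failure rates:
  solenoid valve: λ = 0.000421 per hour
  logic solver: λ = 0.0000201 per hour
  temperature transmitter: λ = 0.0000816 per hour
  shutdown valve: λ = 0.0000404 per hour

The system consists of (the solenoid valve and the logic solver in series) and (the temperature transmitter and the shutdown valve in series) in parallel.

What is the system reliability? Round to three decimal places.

R(solenoid valve) = exp(−0.000421 × 500) = 0.81018
R(logic solver) = exp(−0.0000201 × 500) = 0.99000
R(temperature transmitter) = exp(−0.0000816 × 500) = 0.96002
R(shutdown valve) = exp(−0.0000404 × 500) = 0.98000
Series (solenoid valve and logic solver): 0.81018 × 0.99000 = 0.80208
Series (temperature transmitter and shutdown valve): 0.96002 × 0.98000 = 0.94082
Parallel ([0.80208] and [0.94082]): 1 − (1 − 0.80208)(1 − 0.94082) = 0.988

0.988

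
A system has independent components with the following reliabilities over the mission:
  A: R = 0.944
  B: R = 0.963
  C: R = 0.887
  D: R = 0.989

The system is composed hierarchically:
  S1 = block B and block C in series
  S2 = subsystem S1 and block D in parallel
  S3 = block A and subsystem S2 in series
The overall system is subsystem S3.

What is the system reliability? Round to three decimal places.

0.942

Series (B and C): 0.96300 × 0.88700 = 0.85418
Parallel ([0.85418] and D): 1 − (1 − 0.85418)(1 − 0.98900) = 0.99840
Series (A and [0.99840]): 0.94400 × 0.99840 = 0.942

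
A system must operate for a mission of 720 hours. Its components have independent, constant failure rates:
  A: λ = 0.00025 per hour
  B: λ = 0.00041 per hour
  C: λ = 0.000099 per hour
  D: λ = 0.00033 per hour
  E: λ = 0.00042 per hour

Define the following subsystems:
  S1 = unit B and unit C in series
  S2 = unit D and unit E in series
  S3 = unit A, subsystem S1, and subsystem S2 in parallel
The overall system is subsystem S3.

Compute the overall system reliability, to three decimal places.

R(A) = exp(−0.00025 × 720) = 0.83527
R(B) = exp(−0.00041 × 720) = 0.74438
R(C) = exp(−0.000099 × 720) = 0.93120
R(D) = exp(−0.00033 × 720) = 0.78852
R(E) = exp(−0.00042 × 720) = 0.73904
Series (B and C): 0.74438 × 0.93120 = 0.69317
Series (D and E): 0.78852 × 0.73904 = 0.58275
Parallel (A, [0.69317], and [0.58275]): 1 − (1 − 0.83527)(1 − 0.69317)(1 − 0.58275) = 0.979

0.979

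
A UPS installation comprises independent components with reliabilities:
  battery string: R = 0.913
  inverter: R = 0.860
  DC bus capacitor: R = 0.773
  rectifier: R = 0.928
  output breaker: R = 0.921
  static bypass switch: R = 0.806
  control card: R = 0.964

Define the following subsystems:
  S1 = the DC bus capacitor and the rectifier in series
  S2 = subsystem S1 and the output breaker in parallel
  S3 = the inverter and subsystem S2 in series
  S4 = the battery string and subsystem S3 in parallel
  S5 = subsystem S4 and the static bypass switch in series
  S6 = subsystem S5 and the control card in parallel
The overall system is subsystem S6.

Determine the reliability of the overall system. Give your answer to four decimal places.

0.9926

Series (DC bus capacitor and rectifier): 0.773000 × 0.928000 = 0.717344
Parallel ([0.717344] and output breaker): 1 − (1 − 0.717344)(1 − 0.921000) = 0.977670
Series (inverter and [0.977670]): 0.860000 × 0.977670 = 0.840796
Parallel (battery string and [0.840796]): 1 − (1 − 0.913000)(1 − 0.840796) = 0.986149
Series ([0.986149] and static bypass switch): 0.986149 × 0.806000 = 0.794836
Parallel ([0.794836] and control card): 1 − (1 − 0.794836)(1 − 0.964000) = 0.9926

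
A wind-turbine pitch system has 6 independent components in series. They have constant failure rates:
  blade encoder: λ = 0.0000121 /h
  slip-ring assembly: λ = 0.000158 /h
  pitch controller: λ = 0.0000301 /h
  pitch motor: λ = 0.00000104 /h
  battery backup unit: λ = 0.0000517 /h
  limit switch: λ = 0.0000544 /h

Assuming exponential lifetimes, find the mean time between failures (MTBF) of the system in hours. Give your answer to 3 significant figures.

3250

Series of exponential components: λ_sys = Σ λ_i
λ_sys = 0.0000121 + 0.000158 + 0.0000301 + 0.00000104 + 0.0000517 + 0.0000544 = 3.0734e-04 /h
MTBF = 1 / λ_sys = 3250 h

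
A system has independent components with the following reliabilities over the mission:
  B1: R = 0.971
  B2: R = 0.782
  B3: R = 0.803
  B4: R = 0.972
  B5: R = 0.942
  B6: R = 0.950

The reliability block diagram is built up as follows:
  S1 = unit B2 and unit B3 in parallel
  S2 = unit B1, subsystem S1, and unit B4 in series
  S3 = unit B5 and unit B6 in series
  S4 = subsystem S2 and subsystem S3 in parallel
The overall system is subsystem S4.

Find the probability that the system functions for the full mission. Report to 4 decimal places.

Parallel (B2 and B3): 1 − (1 − 0.782000)(1 − 0.803000) = 0.957054
Series (B1, [0.957054], and B4): 0.971000 × 0.957054 × 0.972000 = 0.903279
Series (B5 and B6): 0.942000 × 0.950000 = 0.894900
Parallel ([0.903279] and [0.894900]): 1 − (1 − 0.903279)(1 − 0.894900) = 0.9898

0.9898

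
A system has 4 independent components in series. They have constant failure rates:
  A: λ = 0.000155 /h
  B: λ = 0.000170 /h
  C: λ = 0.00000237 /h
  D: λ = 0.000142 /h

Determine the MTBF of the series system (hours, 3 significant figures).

Series of exponential components: λ_sys = Σ λ_i
λ_sys = 0.000155 + 0.000170 + 0.00000237 + 0.000142 = 4.6937e-04 /h
MTBF = 1 / λ_sys = 2130 h

2130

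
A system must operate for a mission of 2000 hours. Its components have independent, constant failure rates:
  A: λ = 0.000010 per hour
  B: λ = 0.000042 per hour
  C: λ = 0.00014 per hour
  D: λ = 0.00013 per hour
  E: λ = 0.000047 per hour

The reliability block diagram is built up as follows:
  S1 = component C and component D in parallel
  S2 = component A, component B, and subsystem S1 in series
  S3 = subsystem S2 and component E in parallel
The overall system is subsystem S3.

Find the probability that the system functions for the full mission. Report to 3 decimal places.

R(A) = exp(−0.000010 × 2000) = 0.98020
R(B) = exp(−0.000042 × 2000) = 0.91943
R(C) = exp(−0.00014 × 2000) = 0.75578
R(D) = exp(−0.00013 × 2000) = 0.77105
R(E) = exp(−0.000047 × 2000) = 0.91028
Parallel (C and D): 1 − (1 − 0.75578)(1 − 0.77105) = 0.94409
Series (A, B, and [0.94409]): 0.98020 × 0.91943 × 0.94409 = 0.85084
Parallel ([0.85084] and E): 1 − (1 − 0.85084)(1 − 0.91028) = 0.987

0.987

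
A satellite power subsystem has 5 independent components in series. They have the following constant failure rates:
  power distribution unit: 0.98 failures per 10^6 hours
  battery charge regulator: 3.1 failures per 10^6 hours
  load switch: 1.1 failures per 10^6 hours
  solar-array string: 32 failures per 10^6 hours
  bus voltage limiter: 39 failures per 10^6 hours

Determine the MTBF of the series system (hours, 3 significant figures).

13100

Series of exponential components: λ_sys = Σ λ_i
λ_sys = 0.00000098 + 0.0000031 + 0.0000011 + 0.000032 + 0.000039 = 7.6180e-05 /h
MTBF = 1 / λ_sys = 13100 h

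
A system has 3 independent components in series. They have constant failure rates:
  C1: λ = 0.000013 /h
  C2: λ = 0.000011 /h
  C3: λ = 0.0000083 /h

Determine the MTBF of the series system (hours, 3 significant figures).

31000

Series of exponential components: λ_sys = Σ λ_i
λ_sys = 0.000013 + 0.000011 + 0.0000083 = 3.2300e-05 /h
MTBF = 1 / λ_sys = 31000 h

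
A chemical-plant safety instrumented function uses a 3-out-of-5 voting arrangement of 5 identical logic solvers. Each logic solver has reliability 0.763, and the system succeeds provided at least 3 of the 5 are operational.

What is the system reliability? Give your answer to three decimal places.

R = Σ_{i=3}^{5} C(5,i) p^i (1−p)^{5−i} with p = 0.763
C(5,3)·0.763^3·0.237^2 = 0.24950
C(5,4)·0.763^4·0.237^1 = 0.40162
C(5,5)·0.763^5·0.237^0 = 0.25860
Sum = 0.910

0.910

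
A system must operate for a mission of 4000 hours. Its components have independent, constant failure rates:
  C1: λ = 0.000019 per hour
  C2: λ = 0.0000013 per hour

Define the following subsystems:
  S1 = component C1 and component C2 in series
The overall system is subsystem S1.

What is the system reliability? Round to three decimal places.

0.922

R(C1) = exp(−0.000019 × 4000) = 0.92682
R(C2) = exp(−0.0000013 × 4000) = 0.99481
Series (C1 and C2): 0.92682 × 0.99481 = 0.922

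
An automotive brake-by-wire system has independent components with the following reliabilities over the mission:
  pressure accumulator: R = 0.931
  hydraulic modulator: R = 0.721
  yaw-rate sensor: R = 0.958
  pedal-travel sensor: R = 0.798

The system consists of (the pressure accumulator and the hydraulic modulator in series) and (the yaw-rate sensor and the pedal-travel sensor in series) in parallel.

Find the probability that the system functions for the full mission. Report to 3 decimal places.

0.923

Series (pressure accumulator and hydraulic modulator): 0.93100 × 0.72100 = 0.67125
Series (yaw-rate sensor and pedal-travel sensor): 0.95800 × 0.79800 = 0.76448
Parallel ([0.67125] and [0.76448]): 1 − (1 − 0.67125)(1 − 0.76448) = 0.923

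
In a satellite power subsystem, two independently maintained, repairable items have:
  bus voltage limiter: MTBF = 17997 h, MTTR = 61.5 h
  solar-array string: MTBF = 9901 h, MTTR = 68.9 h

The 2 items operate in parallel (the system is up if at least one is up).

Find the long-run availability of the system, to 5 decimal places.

A(bus voltage limiter) = MTBF/(MTBF+MTTR) = 17997/(17997+61.5) = 0.996594
A(solar-array string) = MTBF/(MTBF+MTTR) = 9901/(9901+68.9) = 0.993089
Parallel availability: 1 − (1 − 0.996594)(1 − 0.993089) = 0.99998

0.99998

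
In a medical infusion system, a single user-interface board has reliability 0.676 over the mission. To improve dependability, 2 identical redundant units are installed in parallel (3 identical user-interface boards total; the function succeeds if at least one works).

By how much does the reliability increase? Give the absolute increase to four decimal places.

R_before = 0.676
R_after = 1 − (1 − 0.676)^3 = 0.9660
ΔR = 0.9660 − 0.676 = 0.2900

0.2900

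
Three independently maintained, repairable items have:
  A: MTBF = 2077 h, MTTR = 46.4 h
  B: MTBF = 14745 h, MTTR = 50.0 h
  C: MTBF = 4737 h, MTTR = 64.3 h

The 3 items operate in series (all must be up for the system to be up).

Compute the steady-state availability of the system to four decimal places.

A(A) = MTBF/(MTBF+MTTR) = 2077/(2077+46.4) = 0.978148
A(B) = MTBF/(MTBF+MTTR) = 14745/(14745+50.0) = 0.996620
A(C) = MTBF/(MTBF+MTTR) = 4737/(4737+64.3) = 0.986608
Series availability: 0.978148 × 0.996620 × 0.986608 = 0.9618

0.9618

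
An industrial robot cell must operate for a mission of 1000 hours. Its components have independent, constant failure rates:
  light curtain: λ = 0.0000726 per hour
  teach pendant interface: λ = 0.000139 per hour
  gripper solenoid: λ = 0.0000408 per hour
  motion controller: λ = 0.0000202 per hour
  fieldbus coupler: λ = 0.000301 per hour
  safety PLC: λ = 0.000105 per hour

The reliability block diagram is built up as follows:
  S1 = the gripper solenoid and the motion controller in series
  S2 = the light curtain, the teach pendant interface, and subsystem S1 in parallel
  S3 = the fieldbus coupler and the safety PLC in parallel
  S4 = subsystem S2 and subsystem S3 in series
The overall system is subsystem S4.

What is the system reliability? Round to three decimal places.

0.974

R(light curtain) = exp(−0.0000726 × 1000) = 0.92997
R(teach pendant interface) = exp(−0.000139 × 1000) = 0.87023
R(gripper solenoid) = exp(−0.0000408 × 1000) = 0.96002
R(motion controller) = exp(−0.0000202 × 1000) = 0.98000
R(fieldbus coupler) = exp(−0.000301 × 1000) = 0.74008
R(safety PLC) = exp(−0.000105 × 1000) = 0.90032
Series (gripper solenoid and motion controller): 0.96002 × 0.98000 = 0.94082
Parallel (light curtain, teach pendant interface, and [0.94082]): 1 − (1 − 0.92997)(1 − 0.87023)(1 − 0.94082) = 0.99946
Parallel (fieldbus coupler and safety PLC): 1 − (1 − 0.74008)(1 − 0.90032) = 0.97409
Series ([0.99946] and [0.97409]): 0.99946 × 0.97409 = 0.974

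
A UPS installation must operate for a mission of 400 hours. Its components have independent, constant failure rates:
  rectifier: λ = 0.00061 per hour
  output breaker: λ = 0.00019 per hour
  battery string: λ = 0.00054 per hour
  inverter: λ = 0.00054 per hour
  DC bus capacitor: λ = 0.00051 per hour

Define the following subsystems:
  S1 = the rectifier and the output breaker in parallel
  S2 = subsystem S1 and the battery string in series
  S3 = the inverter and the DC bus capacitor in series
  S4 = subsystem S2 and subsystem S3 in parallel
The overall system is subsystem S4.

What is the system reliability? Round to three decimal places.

0.929

R(rectifier) = exp(−0.00061 × 400) = 0.78349
R(output breaker) = exp(−0.00019 × 400) = 0.92682
R(battery string) = exp(−0.00054 × 400) = 0.80574
R(inverter) = exp(−0.00054 × 400) = 0.80574
R(DC bus capacitor) = exp(−0.00051 × 400) = 0.81546
Parallel (rectifier and output breaker): 1 − (1 − 0.78349)(1 − 0.92682) = 0.98416
Series ([0.98416] and battery string): 0.98416 × 0.80574 = 0.79298
Series (inverter and DC bus capacitor): 0.80574 × 0.81546 = 0.65705
Parallel ([0.79298] and [0.65705]): 1 − (1 − 0.79298)(1 − 0.65705) = 0.929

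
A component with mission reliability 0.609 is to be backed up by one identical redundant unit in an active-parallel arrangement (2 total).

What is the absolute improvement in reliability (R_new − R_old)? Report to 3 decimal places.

0.238

R_before = 0.609
R_after = 1 − (1 − 0.609)^2 = 0.847
ΔR = 0.847 − 0.609 = 0.238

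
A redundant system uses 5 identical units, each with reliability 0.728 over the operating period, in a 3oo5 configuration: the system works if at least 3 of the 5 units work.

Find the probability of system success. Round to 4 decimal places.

0.8719

R = Σ_{i=3}^{5} C(5,i) p^i (1−p)^{5−i} with p = 0.728
C(5,3)·0.728^3·0.272^2 = 0.285451
C(5,4)·0.728^4·0.272^1 = 0.382001
C(5,5)·0.728^5·0.272^0 = 0.204483
Sum = 0.8719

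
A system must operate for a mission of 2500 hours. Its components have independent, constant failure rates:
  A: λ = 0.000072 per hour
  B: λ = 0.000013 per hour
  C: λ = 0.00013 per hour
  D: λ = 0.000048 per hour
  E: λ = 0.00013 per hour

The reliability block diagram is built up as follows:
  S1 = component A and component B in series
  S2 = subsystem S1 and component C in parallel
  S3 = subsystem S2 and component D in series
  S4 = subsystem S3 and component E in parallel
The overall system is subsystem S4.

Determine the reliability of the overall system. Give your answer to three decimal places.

R(A) = exp(−0.000072 × 2500) = 0.83527
R(B) = exp(−0.000013 × 2500) = 0.96802
R(C) = exp(−0.00013 × 2500) = 0.72253
R(D) = exp(−0.000048 × 2500) = 0.88692
R(E) = exp(−0.00013 × 2500) = 0.72253
Series (A and B): 0.83527 × 0.96802 = 0.80856
Parallel ([0.80856] and C): 1 − (1 − 0.80856)(1 − 0.72253) = 0.94688
Series ([0.94688] and D): 0.94688 × 0.88692 = 0.83981
Parallel ([0.83981] and E): 1 − (1 − 0.83981)(1 − 0.72253) = 0.956

0.956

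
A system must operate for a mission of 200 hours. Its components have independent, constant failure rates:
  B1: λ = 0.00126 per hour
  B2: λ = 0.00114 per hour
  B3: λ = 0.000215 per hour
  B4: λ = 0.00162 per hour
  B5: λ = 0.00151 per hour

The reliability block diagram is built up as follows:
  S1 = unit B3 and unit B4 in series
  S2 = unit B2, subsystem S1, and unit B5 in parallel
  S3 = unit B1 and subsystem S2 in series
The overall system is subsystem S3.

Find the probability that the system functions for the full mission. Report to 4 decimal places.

R(B1) = exp(−0.00126 × 200) = 0.777245
R(B2) = exp(−0.00114 × 200) = 0.796124
R(B3) = exp(−0.000215 × 200) = 0.957911
R(B4) = exp(−0.00162 × 200) = 0.723250
R(B5) = exp(−0.00151 × 200) = 0.739338
Series (B3 and B4): 0.957911 × 0.723250 = 0.692809
Parallel (B2, [0.692809], and B5): 1 − (1 − 0.796124)(1 − 0.692809)(1 − 0.739338) = 0.983675
Series (B1 and [0.983675]): 0.777245 × 0.983675 = 0.7646

0.7646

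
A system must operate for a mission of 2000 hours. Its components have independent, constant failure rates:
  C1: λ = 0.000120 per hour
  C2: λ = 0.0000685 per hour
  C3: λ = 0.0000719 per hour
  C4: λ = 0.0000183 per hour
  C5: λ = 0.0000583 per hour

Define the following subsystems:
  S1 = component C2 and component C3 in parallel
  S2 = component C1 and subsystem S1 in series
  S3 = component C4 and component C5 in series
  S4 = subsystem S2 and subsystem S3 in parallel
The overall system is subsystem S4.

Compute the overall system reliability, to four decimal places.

0.9678

R(C1) = exp(−0.000120 × 2000) = 0.786628
R(C2) = exp(−0.0000685 × 2000) = 0.871970
R(C3) = exp(−0.0000719 × 2000) = 0.866061
R(C4) = exp(−0.0000183 × 2000) = 0.964062
R(C5) = exp(−0.0000583 × 2000) = 0.889941
Parallel (C2 and C3): 1 − (1 − 0.871970)(1 − 0.866061) = 0.982852
Series (C1 and [0.982852]): 0.786628 × 0.982852 = 0.773139
Series (C4 and C5): 0.964062 × 0.889941 = 0.857958
Parallel ([0.773139] and [0.857958]): 1 − (1 − 0.773139)(1 − 0.857958) = 0.9678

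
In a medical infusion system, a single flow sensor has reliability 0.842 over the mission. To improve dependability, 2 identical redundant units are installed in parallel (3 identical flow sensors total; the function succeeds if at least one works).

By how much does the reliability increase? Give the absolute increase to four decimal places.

R_before = 0.842
R_after = 1 − (1 − 0.842)^3 = 0.9961
ΔR = 0.9961 − 0.842 = 0.1541

0.1541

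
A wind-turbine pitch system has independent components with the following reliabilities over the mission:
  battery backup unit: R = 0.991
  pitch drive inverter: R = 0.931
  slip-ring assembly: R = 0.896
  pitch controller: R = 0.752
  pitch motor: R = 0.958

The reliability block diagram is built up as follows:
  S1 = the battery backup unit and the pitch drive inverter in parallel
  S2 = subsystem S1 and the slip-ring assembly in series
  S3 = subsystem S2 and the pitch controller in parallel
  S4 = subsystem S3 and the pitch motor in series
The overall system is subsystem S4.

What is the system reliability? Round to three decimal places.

0.933

Parallel (battery backup unit and pitch drive inverter): 1 − (1 − 0.99100)(1 − 0.93100) = 0.99938
Series ([0.99938] and slip-ring assembly): 0.99938 × 0.89600 = 0.89544
Parallel ([0.89544] and pitch controller): 1 − (1 − 0.89544)(1 − 0.75200) = 0.97407
Series ([0.97407] and pitch motor): 0.97407 × 0.95800 = 0.933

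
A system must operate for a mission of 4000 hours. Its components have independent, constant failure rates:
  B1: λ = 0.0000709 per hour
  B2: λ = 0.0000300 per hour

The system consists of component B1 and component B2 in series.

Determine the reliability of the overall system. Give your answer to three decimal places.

R(B1) = exp(−0.0000709 × 4000) = 0.75307
R(B2) = exp(−0.0000300 × 4000) = 0.88692
Series (B1 and B2): 0.75307 × 0.88692 = 0.668

0.668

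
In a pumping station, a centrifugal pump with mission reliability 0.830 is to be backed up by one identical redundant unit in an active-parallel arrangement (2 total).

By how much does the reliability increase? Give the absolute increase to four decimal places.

0.1411

R_before = 0.830
R_after = 1 − (1 − 0.830)^2 = 0.9711
ΔR = 0.9711 − 0.830 = 0.1411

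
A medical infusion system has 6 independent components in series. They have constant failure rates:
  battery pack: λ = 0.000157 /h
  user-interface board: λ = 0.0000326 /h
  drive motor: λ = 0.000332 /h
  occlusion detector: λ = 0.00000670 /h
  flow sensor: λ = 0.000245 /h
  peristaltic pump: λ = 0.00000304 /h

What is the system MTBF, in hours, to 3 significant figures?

1290

Series of exponential components: λ_sys = Σ λ_i
λ_sys = 0.000157 + 0.0000326 + 0.000332 + 0.00000670 + 0.000245 + 0.00000304 = 7.7634e-04 /h
MTBF = 1 / λ_sys = 1290 h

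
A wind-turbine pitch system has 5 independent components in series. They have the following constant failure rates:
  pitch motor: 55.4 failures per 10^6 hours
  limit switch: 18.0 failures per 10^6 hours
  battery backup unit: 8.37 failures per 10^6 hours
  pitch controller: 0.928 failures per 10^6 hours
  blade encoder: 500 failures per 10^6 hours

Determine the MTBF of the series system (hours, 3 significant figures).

1720

Series of exponential components: λ_sys = Σ λ_i
λ_sys = 0.0000554 + 0.0000180 + 0.00000837 + 0.000000928 + 0.000500 = 5.8270e-04 /h
MTBF = 1 / λ_sys = 1720 h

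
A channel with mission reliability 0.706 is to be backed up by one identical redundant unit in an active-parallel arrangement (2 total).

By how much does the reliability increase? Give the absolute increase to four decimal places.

R_before = 0.706
R_after = 1 − (1 − 0.706)^2 = 0.9136
ΔR = 0.9136 − 0.706 = 0.2076

0.2076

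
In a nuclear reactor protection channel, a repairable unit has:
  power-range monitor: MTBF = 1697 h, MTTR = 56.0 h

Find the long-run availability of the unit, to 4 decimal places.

A(power-range monitor) = MTBF/(MTBF+MTTR) = 1697/(1697+56.0) = 0.9681

0.9681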